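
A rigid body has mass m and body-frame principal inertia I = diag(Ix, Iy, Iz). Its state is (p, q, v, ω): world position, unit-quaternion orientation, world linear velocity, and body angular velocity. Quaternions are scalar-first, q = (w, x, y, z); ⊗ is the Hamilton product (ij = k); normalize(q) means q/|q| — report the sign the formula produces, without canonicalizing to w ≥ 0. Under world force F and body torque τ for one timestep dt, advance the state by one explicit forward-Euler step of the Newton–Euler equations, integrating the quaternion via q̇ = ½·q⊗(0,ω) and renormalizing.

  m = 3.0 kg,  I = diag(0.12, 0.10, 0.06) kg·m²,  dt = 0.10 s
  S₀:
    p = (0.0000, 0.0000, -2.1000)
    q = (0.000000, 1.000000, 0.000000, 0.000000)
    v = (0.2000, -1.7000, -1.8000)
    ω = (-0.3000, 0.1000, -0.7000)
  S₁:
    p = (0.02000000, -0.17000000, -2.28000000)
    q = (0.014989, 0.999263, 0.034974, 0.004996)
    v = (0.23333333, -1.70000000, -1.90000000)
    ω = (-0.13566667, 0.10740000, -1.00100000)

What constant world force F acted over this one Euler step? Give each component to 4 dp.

v₁ − v₀ = (0.03333333, 0.00000000, -0.10000000)
m·(v₁−v₀)/dt = (1.0000, 0.0000, -3.0000)

F = (1.0000, 0.0000, -3.0000)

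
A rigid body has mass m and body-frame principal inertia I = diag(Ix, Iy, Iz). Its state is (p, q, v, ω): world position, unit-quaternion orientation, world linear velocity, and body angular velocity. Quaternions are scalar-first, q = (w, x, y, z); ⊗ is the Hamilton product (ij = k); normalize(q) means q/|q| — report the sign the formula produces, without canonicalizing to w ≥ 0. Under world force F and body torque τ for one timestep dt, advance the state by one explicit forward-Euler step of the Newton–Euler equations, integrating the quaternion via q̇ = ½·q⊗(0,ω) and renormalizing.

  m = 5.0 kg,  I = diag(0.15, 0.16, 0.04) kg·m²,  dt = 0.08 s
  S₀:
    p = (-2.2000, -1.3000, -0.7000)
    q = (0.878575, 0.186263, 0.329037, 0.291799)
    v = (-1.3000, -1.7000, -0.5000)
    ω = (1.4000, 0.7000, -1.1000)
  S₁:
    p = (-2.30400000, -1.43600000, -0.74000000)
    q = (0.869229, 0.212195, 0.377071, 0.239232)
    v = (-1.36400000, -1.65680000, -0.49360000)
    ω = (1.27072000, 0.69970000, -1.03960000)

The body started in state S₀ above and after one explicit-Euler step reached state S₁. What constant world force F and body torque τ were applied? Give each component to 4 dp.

Δω = ω₁−ω₀ = (-0.12928000, -0.00030000, 0.06040000)
τ = I·(Δω/dt) + ω₀×(Iω₀) = (-0.1500, -0.1700, 0.0400)
velocity change Δv = (-0.06400000, 0.04320000, 0.00640000)
applied force F = (-4.0000, 2.7000, 0.4000)

F = (-4.0000, 2.7000, 0.4000)
τ = (-0.1500, -0.1700, 0.0400)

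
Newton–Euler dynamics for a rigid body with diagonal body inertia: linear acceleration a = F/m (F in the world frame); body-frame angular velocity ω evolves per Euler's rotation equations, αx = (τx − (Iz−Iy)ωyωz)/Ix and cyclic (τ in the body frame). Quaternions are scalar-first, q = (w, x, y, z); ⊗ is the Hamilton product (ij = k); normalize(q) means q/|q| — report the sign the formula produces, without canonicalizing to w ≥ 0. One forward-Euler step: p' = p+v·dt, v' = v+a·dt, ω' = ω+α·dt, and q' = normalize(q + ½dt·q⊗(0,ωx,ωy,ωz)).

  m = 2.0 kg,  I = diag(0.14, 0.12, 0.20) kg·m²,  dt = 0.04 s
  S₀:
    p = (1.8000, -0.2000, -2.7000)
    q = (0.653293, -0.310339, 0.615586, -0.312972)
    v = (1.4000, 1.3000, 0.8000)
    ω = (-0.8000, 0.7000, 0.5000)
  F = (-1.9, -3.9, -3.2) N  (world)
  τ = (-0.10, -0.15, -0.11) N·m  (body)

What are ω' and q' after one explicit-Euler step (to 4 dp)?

(τ − ω×Iω)/I = (-0.9143, -1.4500, -0.6060)
ω + α·dt = (-0.8366, 0.6420, 0.4758)
2q̇ = q⊗(0,ω) = (-0.5226954, 0.0042390, 0.8628522, 0.6018780)
q + ½dt·q⊗(0,ω), renormalized = (0.6427, -0.3102, 0.6327, -0.3009)

ω' = (-0.8366, 0.6420, 0.4758)
q' = (0.6427, -0.3102, 0.6327, -0.3009)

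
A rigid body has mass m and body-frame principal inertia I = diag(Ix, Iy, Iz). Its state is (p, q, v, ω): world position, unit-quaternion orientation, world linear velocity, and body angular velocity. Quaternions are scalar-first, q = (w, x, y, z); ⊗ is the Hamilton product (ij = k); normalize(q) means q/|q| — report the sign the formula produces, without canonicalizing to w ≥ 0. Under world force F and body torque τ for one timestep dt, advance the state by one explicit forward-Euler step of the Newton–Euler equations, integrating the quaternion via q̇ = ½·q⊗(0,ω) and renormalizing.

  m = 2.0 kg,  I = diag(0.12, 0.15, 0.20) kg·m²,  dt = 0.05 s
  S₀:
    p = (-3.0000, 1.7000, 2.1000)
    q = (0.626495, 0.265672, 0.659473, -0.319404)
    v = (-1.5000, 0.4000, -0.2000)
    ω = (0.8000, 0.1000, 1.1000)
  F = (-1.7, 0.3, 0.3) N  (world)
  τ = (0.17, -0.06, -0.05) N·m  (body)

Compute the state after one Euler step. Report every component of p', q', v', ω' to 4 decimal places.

p' = (-3.0750, 1.7200, 2.0900)
q' = (0.6280, 0.2970, 0.6470, -0.3145)
v' = (-1.5425, 0.4075, -0.1925)
ω' = (0.8685, 0.1035, 1.0869)

p + v·dt = (-3.0750, 1.7200, 2.0900)
new velocity v' = (-1.5425, 0.4075, -0.1925)
gyro term ω×Iω = (0.0055, -0.0704, 0.0024)
(τ − ω×Iω)/I = (1.3708, 0.0693, -0.2620)
ω + α·dt = (0.8685, 0.1035, 1.0869)
q⊗(0,ω) = (0.0728595, 1.2585567, -0.4851129, 0.1881333)
updated quaternion q' = (0.6280, 0.2970, 0.6470, -0.3145)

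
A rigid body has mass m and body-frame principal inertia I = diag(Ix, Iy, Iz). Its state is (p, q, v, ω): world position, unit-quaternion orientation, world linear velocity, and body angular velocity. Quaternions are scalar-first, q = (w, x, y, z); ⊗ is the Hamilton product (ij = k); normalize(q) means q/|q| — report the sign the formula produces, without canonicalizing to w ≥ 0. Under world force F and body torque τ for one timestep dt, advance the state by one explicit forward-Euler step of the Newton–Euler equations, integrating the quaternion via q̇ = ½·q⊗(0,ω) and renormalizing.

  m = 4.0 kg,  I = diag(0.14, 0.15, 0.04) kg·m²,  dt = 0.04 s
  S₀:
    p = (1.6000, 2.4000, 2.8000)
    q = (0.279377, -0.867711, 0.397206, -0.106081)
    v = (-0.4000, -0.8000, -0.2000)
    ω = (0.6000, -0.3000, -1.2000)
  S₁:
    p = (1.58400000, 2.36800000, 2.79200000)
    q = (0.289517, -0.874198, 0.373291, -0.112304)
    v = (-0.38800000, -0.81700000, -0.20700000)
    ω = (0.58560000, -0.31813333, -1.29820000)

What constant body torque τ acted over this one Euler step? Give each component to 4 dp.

rate change Δω = (-0.01440000, -0.01813333, -0.09820000)
τ = I·(Δω/dt) + ω₀×(Iω₀) = (-0.0900, -0.1400, -0.1000)

τ = (-0.0900, -0.1400, -0.1000)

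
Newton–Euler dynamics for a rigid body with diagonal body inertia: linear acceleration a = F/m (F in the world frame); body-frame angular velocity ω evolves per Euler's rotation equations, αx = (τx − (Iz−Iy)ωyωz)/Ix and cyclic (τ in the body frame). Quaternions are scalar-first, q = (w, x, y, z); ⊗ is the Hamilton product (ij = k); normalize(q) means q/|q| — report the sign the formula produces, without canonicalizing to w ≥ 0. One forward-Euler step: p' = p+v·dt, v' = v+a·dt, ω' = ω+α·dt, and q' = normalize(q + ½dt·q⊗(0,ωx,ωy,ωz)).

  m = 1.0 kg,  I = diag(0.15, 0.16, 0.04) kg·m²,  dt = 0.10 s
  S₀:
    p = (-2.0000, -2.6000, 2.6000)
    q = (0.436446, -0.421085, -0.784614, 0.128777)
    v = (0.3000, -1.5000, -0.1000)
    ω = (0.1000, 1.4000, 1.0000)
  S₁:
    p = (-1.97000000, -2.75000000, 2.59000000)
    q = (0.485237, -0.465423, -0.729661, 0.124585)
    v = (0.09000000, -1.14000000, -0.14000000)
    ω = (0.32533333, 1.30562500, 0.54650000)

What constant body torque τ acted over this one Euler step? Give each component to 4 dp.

τ = (0.1700, -0.1400, -0.1800)

ω₁ − ω₀ = (0.22533333, -0.09437500, -0.45350000)
ω₀×(Iω₀) = (-0.1680, 0.0110, 0.0014)
I·α + gyro = (0.1700, -0.1400, -0.1800)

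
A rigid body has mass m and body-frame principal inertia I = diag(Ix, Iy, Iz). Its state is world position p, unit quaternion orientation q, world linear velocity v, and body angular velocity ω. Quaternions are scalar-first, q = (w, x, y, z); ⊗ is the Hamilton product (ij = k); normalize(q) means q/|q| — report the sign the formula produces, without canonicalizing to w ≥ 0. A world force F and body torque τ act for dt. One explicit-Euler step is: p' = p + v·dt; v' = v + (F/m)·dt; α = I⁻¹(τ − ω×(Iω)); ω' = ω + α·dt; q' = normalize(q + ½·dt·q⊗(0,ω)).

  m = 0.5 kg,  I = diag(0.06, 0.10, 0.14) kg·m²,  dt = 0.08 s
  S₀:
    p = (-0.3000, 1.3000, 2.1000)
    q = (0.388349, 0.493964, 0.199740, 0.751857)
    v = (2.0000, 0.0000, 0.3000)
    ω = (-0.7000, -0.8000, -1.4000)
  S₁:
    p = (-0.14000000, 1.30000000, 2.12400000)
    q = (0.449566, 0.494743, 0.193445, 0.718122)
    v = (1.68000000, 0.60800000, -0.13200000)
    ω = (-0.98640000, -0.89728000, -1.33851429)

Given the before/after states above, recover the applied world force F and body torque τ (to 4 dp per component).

F = (-2.0000, 3.8000, -2.7000)
τ = (-0.1700, -0.2000, 0.1300)

ω₁ − ω₀ = (-0.28640000, -0.09728000, 0.06148571)
I·α + gyro = (-0.1700, -0.2000, 0.1300)
velocity change Δv = (-0.32000000, 0.60800000, -0.43200000)
F = m·Δv/dt = (-2.0000, 3.8000, -2.7000)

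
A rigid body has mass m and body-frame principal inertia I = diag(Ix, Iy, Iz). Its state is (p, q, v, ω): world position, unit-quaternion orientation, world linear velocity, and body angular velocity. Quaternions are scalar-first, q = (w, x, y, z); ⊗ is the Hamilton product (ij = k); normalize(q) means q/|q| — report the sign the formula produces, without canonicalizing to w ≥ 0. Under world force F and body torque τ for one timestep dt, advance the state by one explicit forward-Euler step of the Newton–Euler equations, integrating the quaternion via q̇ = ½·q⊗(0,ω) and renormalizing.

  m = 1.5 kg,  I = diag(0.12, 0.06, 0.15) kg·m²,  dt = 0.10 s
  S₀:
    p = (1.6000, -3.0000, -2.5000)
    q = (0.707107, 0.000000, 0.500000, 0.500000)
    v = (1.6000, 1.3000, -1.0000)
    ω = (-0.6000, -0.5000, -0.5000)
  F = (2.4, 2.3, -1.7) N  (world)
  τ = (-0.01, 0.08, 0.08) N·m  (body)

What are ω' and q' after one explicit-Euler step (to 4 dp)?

α = I⁻¹(τ − ω×Iω) = (-0.2708, 1.4833, 0.6533)
new body rate ω' = (-0.6271, -0.3517, -0.4347)
2q̇ = q⊗(0,ω) = (0.5000000, -0.4242642, -0.6535535, -0.0535535)
q + ½dt·q⊗(0,ω), renormalized = (0.7313, -0.0212, 0.4668, 0.4968)

ω' = (-0.6271, -0.3517, -0.4347)
q' = (0.7313, -0.0212, 0.4668, 0.4968)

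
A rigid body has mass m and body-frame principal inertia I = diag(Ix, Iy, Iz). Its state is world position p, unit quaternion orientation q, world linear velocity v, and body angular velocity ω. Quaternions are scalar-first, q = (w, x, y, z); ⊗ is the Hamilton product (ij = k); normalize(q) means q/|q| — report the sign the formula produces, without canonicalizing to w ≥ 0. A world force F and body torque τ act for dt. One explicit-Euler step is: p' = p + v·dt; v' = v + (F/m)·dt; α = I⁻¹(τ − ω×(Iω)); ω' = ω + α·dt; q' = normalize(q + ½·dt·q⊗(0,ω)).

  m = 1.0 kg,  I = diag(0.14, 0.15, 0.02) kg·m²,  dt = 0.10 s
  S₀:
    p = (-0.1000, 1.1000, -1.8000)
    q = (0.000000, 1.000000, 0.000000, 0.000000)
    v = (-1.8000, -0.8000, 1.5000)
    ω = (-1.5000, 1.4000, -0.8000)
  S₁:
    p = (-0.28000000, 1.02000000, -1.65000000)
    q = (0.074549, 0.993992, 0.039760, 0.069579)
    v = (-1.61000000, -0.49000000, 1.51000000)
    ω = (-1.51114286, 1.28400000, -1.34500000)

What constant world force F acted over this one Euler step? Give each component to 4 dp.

F = (1.9000, 3.1000, 0.1000)

Δv = v₁−v₀ = (0.19000000, 0.31000000, 0.01000000)
F = m·Δv/dt = (1.9000, 3.1000, 0.1000)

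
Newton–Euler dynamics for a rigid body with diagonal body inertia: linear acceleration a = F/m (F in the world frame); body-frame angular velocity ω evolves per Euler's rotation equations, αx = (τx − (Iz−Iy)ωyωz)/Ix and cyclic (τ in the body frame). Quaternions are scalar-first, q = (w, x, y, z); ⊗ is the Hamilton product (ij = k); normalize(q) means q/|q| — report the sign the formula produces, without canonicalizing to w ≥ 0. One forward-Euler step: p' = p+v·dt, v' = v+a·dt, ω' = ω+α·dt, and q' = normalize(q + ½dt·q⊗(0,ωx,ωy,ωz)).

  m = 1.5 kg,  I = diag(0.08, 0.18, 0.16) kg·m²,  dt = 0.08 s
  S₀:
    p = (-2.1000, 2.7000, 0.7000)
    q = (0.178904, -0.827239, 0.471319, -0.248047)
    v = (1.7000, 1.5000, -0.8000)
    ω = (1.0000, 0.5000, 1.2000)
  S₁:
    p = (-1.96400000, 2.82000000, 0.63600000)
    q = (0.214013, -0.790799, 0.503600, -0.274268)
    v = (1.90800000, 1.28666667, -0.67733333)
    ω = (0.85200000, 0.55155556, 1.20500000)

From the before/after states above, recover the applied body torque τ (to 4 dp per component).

τ = (-0.1600, 0.0200, 0.0600)

Δω = ω₁−ω₀ = (-0.14800000, 0.05155556, 0.00500000)
ω₀×(Iω₀) = (-0.0120, -0.0960, 0.0500)
I·α + gyro = (-0.1600, 0.0200, 0.0600)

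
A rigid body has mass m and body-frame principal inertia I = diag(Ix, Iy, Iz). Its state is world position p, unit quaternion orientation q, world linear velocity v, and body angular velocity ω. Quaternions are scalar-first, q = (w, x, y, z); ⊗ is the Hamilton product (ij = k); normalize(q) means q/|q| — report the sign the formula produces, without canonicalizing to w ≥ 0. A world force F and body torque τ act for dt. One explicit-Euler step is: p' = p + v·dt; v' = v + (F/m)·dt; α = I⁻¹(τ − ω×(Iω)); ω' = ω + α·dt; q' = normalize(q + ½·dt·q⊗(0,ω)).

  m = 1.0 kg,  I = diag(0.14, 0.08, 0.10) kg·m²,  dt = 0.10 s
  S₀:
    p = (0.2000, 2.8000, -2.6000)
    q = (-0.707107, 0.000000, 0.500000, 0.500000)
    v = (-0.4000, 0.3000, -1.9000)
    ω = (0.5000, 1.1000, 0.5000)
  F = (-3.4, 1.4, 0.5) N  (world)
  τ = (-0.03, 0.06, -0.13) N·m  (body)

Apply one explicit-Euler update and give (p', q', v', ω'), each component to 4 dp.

p' = (0.1600, 2.8300, -2.7900)
q' = (-0.7455, -0.0326, 0.4726, 0.4688)
v' = (-0.7400, 0.4400, -1.8500)
ω' = (0.4707, 1.1625, 0.4030)

a = (-3.4000, 1.4000, 0.5000)
p + v·dt = (0.1600, 2.8300, -2.7900)
new velocity v' = (-0.7400, 0.4400, -1.8500)
precession coupling ω×(Iω) = (0.0110, 0.0100, -0.0330)
angular accel α = (-0.2929, 0.6250, -0.9700)
ω + α·dt = (0.4707, 1.1625, 0.4030)
q⊗(0,ω) = (-0.8000000, -0.6535535, -0.5278177, -0.6035535)
q + ½dt·q⊗(0,ω), renormalized = (-0.7455, -0.0326, 0.4726, 0.4688)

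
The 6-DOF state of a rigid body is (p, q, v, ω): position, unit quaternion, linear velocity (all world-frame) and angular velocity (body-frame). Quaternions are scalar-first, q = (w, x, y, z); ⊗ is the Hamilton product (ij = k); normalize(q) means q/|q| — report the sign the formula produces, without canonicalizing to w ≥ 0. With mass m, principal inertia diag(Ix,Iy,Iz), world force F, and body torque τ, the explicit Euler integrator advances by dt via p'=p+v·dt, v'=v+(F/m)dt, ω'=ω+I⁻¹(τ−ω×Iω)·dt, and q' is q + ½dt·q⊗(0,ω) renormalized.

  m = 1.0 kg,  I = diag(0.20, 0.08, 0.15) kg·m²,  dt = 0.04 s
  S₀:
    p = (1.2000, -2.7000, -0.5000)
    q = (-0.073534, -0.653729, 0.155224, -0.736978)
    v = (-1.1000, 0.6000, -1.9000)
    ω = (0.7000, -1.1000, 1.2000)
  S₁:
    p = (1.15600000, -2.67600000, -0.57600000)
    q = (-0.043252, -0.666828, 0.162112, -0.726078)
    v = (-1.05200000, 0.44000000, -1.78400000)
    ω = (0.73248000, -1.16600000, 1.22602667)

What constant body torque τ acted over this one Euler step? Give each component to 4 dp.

τ = (0.0700, -0.0900, 0.1900)

rate change Δω = (0.03248000, -0.06600000, 0.02602667)
τ = I·(Δω/dt) + ω₀×(Iω₀) = (0.0700, -0.0900, 0.1900)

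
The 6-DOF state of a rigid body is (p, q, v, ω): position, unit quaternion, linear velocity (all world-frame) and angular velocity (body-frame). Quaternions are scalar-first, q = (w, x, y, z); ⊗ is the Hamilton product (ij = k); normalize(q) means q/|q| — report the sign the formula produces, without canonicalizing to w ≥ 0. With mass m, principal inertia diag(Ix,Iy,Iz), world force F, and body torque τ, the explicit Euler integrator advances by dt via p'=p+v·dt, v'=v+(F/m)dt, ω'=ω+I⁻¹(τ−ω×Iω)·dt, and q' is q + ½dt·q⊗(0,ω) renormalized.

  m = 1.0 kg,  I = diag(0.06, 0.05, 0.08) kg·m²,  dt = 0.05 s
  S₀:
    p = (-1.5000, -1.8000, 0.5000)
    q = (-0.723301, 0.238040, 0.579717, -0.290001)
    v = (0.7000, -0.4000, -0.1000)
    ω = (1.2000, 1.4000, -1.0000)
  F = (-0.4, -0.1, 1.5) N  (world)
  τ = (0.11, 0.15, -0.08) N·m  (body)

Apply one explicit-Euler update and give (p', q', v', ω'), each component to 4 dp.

p' = (-1.4650, -1.8200, 0.4950)
q' = (-0.7569, 0.2117, 0.5509, -0.2806)
v' = (0.6800, -0.4050, -0.0250)
ω' = (1.3267, 1.5260, -1.0395)

p + v·dt = (-1.4650, -1.8200, 0.4950)
v + (F/m)dt = (0.6800, -0.4050, -0.0250)
precession coupling ω×(Iω) = (-0.0420, 0.0240, -0.0168)
α = I⁻¹(τ − ω×Iω) = (2.5333, 2.5200, -0.7900)
ω + α·dt = (1.3267, 1.5260, -1.0395)
q⊗(0,ω) = (-1.3872528, -1.0416768, -1.1225826, 0.3608966)
q + ½dt·q⊗(0,ω), renormalized = (-0.7569, 0.2117, 0.5509, -0.2806)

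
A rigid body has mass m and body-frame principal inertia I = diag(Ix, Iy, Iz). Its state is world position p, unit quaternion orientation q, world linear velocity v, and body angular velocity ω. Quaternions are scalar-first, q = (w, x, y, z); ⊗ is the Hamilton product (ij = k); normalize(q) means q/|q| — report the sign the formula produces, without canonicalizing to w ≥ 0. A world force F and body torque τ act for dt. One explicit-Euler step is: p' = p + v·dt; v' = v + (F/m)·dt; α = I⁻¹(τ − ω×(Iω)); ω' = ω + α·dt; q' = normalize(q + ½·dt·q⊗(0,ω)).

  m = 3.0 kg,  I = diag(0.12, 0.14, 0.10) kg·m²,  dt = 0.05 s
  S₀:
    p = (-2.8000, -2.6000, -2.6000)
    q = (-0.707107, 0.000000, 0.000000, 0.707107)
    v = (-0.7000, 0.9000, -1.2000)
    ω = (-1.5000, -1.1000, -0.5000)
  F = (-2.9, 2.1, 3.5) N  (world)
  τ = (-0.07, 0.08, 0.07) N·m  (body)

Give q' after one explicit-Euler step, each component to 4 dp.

q' = (-0.6975, 0.0459, -0.0071, 0.7151)

Hamilton product q⊗(0,ω) = (0.3535535, 1.8384782, -0.2828428, 0.3535535)
q + ½dt·q⊗(0,ω), renormalized = (-0.6975, 0.0459, -0.0071, 0.7151)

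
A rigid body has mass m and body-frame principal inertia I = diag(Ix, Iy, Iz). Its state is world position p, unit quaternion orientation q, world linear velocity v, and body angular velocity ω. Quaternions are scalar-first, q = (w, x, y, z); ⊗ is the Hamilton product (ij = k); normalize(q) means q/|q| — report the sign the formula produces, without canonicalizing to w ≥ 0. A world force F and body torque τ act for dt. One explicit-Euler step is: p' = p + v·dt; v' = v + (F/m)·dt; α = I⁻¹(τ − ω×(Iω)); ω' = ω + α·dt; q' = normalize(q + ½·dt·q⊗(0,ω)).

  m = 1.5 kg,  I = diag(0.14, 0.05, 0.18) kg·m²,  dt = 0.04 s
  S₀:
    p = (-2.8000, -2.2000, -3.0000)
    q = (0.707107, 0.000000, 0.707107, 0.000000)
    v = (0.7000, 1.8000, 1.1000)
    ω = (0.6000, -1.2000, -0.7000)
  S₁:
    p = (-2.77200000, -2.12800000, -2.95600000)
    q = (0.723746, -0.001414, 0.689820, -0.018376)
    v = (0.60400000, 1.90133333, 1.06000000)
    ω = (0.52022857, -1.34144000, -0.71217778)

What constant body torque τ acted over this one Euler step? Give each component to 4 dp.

τ = (-0.1700, -0.1600, 0.0100)

rate change Δω = (-0.07977143, -0.14144000, -0.01217778)
precession coupling = (0.1092, 0.0168, 0.0648)
applied torque τ = (-0.1700, -0.1600, 0.0100)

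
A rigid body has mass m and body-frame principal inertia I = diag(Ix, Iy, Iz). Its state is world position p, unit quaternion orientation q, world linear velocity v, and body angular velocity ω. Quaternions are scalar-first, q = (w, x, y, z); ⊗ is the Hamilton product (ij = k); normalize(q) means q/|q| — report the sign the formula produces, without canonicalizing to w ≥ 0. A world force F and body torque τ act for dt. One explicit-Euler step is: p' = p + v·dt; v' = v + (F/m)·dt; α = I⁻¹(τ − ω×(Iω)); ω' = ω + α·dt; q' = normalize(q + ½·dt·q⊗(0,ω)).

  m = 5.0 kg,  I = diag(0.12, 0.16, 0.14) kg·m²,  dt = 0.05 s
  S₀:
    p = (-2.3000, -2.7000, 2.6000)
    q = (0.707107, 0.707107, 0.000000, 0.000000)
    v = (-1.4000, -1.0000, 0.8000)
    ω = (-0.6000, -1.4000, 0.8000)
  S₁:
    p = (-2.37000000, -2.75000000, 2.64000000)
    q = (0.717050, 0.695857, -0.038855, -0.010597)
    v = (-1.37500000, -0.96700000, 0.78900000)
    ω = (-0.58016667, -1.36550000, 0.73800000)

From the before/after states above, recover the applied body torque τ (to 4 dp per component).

τ = (0.0700, 0.1200, -0.1400)

rate change Δω = (0.01983333, 0.03450000, -0.06200000)
τ = I·(Δω/dt) + ω₀×(Iω₀) = (0.0700, 0.1200, -0.1400)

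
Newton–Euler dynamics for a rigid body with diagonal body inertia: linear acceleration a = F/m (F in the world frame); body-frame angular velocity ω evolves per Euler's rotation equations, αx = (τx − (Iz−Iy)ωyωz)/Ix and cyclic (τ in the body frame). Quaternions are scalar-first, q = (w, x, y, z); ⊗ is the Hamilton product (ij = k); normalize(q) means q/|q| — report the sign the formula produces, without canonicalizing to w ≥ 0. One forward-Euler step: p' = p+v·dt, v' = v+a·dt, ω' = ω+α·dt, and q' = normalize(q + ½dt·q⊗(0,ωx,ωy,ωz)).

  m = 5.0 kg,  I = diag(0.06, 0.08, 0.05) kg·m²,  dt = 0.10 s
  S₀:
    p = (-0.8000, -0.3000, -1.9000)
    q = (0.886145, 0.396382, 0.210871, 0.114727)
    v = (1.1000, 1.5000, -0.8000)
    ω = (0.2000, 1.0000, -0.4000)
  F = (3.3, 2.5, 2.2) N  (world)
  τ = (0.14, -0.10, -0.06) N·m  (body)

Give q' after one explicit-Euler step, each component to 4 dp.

q' = (0.8726, 0.3947, 0.2639, 0.1145)

Hamilton product q⊗(0,ω) = (-0.2442566, -0.0218464, 1.0676432, -0.0002502)
q + ½dt·q⊗(0,ω), renormalized = (0.8726, 0.3947, 0.2639, 0.1145)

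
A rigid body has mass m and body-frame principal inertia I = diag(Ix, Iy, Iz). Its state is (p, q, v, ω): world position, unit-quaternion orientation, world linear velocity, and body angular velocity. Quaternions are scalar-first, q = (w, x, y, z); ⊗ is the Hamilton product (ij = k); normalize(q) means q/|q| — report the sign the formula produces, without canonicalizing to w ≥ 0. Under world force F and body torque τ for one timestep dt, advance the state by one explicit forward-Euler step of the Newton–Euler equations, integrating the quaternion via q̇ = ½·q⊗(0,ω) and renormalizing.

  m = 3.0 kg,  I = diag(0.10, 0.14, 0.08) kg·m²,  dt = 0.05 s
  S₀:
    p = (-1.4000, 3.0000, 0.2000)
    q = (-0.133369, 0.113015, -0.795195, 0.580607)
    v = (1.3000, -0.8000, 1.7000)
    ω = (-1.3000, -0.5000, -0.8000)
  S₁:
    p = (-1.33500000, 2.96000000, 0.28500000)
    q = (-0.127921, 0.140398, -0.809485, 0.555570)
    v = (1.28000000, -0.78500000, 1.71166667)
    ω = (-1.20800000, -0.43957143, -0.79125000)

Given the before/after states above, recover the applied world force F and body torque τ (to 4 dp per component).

F = (-1.2000, 0.9000, 0.7000)
τ = (0.1600, 0.1900, 0.0400)

Δω = ω₁−ω₀ = (0.09200000, 0.06042857, 0.00875000)
τ = I·(Δω/dt) + ω₀×(Iω₀) = (0.1600, 0.1900, 0.0400)
velocity change Δv = (-0.02000000, 0.01500000, 0.01166667)
applied force F = (-1.2000, 0.9000, 0.7000)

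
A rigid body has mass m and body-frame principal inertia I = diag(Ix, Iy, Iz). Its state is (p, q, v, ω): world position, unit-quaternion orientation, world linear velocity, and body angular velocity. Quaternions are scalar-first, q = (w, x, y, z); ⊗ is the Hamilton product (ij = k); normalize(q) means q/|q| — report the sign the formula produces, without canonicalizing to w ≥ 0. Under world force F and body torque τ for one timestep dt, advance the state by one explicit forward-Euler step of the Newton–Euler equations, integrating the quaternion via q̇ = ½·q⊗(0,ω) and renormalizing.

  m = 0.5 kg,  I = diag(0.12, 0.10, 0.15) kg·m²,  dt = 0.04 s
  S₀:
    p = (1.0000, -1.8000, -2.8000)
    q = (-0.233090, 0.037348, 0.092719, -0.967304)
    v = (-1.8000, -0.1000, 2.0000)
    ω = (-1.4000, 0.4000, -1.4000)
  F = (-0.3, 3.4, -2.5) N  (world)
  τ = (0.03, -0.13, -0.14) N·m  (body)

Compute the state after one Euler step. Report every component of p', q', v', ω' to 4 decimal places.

angular accel α = (0.4833, -0.7120, -1.0080)
ω' = ω + α·dt = (-1.3807, 0.3715, -1.4403)
Hamilton product q⊗(0,ω) = (-1.3390260, 0.5834410, 1.3132768, 0.4710718)
q + ½dt·q⊗(0,ω), renormalized = (-0.2597, 0.0490, 0.1189, -0.9571)
a = F/m = (-0.6000, 6.8000, -5.0000)
new position p' = (0.9280, -1.8040, -2.7200)
v' = v + a·dt = (-1.8240, 0.1720, 1.8000)

p' = (0.9280, -1.8040, -2.7200)
q' = (-0.2597, 0.0490, 0.1189, -0.9571)
v' = (-1.8240, 0.1720, 1.8000)
ω' = (-1.3807, 0.3715, -1.4403)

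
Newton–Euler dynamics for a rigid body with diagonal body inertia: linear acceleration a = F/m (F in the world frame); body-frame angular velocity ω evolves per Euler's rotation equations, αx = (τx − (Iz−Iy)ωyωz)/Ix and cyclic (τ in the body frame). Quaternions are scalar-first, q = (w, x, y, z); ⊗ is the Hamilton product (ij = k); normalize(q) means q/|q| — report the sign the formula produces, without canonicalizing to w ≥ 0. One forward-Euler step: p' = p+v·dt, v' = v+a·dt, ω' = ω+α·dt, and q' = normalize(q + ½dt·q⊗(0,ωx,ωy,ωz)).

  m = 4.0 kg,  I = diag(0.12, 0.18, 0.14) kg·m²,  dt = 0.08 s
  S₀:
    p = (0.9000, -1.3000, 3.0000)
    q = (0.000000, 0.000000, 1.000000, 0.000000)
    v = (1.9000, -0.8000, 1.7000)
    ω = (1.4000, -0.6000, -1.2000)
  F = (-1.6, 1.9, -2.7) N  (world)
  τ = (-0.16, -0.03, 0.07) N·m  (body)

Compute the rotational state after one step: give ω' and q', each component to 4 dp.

ω' = (1.3125, -0.6283, -1.1312)
q' = (0.0239, -0.0479, 0.9970, -0.0558)

α = I⁻¹(τ − ω×Iω) = (-1.0933, -0.3533, 0.8600)
new body rate ω' = (1.3125, -0.6283, -1.1312)
2q̇ = q⊗(0,ω) = (0.6000000, -1.2000000, 0.0000000, -1.4000000)
updated quaternion q' = (0.0239, -0.0479, 0.9970, -0.0558)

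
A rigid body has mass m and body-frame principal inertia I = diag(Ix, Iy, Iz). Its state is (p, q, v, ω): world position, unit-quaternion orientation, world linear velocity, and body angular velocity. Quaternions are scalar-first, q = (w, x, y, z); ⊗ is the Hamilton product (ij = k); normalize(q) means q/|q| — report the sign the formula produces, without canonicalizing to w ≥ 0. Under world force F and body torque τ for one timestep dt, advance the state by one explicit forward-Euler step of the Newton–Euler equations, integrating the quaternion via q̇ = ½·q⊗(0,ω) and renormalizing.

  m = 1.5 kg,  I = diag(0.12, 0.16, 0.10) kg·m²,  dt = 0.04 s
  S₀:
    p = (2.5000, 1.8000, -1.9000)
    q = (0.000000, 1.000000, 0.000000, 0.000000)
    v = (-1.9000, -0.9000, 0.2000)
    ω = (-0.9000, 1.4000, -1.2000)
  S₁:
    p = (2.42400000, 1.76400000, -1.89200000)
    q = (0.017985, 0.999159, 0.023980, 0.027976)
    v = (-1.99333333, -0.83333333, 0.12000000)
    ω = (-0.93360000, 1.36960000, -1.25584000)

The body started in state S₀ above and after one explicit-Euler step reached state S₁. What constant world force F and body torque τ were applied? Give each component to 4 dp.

F = (-3.5000, 2.5000, -3.0000)
τ = (0.0000, -0.1000, -0.1900)

velocity change Δv = (-0.09333333, 0.06666667, -0.08000000)
applied force F = (-3.5000, 2.5000, -3.0000)
ω₁ − ω₀ = (-0.03360000, -0.03040000, -0.05584000)
τ = I·(Δω/dt) + ω₀×(Iω₀) = (0.0000, -0.1000, -0.1900)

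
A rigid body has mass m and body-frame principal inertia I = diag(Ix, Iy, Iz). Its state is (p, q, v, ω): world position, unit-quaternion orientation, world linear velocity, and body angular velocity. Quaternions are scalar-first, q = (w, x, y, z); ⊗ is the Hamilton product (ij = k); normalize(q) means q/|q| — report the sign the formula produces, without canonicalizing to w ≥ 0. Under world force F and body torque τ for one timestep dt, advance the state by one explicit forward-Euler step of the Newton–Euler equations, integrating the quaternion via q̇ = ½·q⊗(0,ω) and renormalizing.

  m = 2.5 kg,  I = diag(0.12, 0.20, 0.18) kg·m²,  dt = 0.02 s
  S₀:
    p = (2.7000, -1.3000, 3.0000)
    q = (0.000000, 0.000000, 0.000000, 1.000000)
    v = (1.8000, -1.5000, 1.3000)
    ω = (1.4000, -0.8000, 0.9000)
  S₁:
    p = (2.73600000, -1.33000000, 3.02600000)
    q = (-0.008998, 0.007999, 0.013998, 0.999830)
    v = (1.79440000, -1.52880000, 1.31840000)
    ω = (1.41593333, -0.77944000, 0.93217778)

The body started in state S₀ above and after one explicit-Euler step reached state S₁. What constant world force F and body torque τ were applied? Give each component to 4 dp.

Δv = v₁−v₀ = (-0.00560000, -0.02880000, 0.01840000)
m·(v₁−v₀)/dt = (-0.7000, -3.6000, 2.3000)
Δω = ω₁−ω₀ = (0.01593333, 0.02056000, 0.03217778)
gyro term ω₀×Iω₀ = (0.0144, -0.0756, -0.0896)
I·α + gyro = (0.1100, 0.1300, 0.2000)

F = (-0.7000, -3.6000, 2.3000)
τ = (0.1100, 0.1300, 0.2000)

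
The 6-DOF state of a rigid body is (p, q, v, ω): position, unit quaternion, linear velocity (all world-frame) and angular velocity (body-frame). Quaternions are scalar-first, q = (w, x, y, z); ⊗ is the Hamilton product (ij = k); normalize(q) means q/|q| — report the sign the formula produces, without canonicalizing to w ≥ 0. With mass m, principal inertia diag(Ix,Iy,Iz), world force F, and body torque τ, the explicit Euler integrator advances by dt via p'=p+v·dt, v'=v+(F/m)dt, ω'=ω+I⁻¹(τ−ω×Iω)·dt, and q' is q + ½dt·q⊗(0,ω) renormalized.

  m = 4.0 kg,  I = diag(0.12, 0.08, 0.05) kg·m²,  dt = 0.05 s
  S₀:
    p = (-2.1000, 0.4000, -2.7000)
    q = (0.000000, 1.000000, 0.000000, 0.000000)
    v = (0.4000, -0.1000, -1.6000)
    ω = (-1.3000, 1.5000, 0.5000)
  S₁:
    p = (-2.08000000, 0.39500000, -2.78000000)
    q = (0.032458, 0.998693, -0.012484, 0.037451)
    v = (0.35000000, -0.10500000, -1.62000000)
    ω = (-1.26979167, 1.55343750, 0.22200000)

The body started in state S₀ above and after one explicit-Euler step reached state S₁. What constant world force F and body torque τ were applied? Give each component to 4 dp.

ω₁ − ω₀ = (0.03020833, 0.05343750, -0.27800000)
ω₀×(Iω₀) = (-0.0225, -0.0455, 0.0780)
I·α + gyro = (0.0500, 0.0400, -0.2000)
Δv = v₁−v₀ = (-0.05000000, -0.00500000, -0.02000000)
F = m·Δv/dt = (-4.0000, -0.4000, -1.6000)

F = (-4.0000, -0.4000, -1.6000)
τ = (0.0500, 0.0400, -0.2000)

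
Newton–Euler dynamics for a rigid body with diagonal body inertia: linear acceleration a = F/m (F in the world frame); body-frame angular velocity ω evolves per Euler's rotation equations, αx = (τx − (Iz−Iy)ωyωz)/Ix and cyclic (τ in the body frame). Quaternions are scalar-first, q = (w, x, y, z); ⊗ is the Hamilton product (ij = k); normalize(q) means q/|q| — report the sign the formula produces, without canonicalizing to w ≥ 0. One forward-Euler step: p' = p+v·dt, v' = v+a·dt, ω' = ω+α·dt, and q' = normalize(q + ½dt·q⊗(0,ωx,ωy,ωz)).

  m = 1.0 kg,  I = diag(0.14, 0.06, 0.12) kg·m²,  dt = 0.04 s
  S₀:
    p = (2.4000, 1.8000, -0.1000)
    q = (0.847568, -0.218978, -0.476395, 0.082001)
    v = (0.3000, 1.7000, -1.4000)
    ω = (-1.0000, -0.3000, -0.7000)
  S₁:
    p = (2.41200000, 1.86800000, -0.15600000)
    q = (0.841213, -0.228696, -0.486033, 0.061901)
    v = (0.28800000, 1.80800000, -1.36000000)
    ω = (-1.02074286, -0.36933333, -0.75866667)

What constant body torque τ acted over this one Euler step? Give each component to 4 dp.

ω₁ − ω₀ = (-0.02074286, -0.06933333, -0.05866667)
ω₀×(Iω₀) = (0.0126, 0.0140, -0.0240)
I·α + gyro = (-0.0600, -0.0900, -0.2000)

τ = (-0.0600, -0.0900, -0.2000)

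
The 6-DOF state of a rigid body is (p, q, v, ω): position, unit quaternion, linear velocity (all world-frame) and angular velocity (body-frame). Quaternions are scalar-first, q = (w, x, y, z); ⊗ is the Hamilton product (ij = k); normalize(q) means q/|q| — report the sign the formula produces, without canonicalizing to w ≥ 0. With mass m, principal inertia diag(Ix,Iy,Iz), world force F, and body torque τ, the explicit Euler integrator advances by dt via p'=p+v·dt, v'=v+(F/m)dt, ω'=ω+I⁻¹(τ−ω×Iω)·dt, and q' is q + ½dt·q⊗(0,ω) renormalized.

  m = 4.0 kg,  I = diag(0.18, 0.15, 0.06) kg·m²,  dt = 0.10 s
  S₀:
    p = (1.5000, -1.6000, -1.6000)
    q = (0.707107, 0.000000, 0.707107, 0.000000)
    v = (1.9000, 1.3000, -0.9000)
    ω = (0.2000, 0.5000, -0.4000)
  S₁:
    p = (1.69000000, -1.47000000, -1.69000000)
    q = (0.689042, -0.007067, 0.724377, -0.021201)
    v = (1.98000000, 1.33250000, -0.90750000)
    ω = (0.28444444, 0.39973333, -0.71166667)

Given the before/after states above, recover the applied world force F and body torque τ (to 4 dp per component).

v₁ − v₀ = (0.08000000, 0.03250000, -0.00750000)
applied force F = (3.2000, 1.3000, -0.3000)
Δω = ω₁−ω₀ = (0.08444444, -0.10026667, -0.31166667)
precession coupling = (0.0180, -0.0096, -0.0030)
τ = I·(Δω/dt) + ω₀×(Iω₀) = (0.1700, -0.1600, -0.1900)

F = (3.2000, 1.3000, -0.3000)
τ = (0.1700, -0.1600, -0.1900)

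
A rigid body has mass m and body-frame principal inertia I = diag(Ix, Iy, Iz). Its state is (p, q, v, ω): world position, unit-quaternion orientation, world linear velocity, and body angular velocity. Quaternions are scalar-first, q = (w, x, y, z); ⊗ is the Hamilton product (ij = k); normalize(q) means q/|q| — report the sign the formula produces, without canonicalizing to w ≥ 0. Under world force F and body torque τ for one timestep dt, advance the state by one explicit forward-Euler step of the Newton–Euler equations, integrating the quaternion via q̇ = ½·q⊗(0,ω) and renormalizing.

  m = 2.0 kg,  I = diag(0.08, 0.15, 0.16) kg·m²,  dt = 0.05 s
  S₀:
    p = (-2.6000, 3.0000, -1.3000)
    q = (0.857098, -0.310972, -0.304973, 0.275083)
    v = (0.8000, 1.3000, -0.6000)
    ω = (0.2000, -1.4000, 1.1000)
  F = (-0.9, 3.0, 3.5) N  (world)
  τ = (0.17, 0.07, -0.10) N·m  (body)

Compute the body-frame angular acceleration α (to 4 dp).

α = (2.3175, 0.5840, -0.5025)

precession coupling ω×(Iω) = (-0.0154, -0.0176, -0.0196)
(τ − ω×Iω)/I = (2.3175, 0.5840, -0.5025)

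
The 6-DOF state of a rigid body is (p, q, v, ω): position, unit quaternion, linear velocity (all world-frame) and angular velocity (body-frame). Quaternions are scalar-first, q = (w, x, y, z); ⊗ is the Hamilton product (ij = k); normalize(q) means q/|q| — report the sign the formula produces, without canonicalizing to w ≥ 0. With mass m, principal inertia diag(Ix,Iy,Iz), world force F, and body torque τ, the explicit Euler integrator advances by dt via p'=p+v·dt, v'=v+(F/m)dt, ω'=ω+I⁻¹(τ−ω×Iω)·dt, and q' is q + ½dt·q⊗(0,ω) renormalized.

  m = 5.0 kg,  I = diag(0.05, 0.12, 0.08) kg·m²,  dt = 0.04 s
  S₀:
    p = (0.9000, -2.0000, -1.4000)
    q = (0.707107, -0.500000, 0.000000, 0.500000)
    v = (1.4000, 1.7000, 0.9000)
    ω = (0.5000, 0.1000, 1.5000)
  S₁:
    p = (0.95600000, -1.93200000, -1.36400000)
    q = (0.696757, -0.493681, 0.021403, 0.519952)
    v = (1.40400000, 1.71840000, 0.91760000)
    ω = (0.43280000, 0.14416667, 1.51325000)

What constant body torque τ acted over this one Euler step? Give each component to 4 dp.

ω₁ − ω₀ = (-0.06720000, 0.04416667, 0.01325000)
ω₀×(Iω₀) = (-0.0060, -0.0225, 0.0035)
τ = I·(Δω/dt) + ω₀×(Iω₀) = (-0.0900, 0.1100, 0.0300)

τ = (-0.0900, 0.1100, 0.0300)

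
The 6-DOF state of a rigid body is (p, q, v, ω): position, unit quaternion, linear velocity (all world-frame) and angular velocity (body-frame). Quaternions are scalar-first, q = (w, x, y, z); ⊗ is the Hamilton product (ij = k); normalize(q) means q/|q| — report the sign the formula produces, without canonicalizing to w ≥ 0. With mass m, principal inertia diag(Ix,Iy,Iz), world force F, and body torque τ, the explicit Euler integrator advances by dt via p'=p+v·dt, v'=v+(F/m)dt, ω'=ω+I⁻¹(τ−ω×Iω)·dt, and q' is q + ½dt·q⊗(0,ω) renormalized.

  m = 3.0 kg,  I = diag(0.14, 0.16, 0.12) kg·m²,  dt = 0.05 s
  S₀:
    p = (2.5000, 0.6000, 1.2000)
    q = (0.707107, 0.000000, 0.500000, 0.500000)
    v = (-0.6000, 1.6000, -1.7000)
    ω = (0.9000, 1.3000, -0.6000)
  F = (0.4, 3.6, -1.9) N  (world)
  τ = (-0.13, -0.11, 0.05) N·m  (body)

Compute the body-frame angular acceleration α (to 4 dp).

α = (-1.1514, -0.6200, 0.2217)

ω×(Iω) gyroscopic = (0.0312, -0.0108, 0.0234)
angular accel α = (-1.1514, -0.6200, 0.2217)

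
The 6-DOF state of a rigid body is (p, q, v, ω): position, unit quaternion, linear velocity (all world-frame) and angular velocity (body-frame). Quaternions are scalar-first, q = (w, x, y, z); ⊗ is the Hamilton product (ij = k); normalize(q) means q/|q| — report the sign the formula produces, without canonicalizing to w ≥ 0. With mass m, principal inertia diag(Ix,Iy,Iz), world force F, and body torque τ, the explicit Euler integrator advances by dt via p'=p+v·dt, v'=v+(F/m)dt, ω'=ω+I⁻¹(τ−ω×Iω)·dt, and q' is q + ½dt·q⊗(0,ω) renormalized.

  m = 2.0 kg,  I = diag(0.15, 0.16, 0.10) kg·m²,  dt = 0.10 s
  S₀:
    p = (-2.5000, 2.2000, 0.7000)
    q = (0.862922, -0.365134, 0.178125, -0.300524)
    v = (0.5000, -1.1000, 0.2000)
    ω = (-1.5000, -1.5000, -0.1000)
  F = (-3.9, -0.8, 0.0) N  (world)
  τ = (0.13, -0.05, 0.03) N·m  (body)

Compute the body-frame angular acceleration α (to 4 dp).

α = (0.9267, -0.3594, 0.0750)

ω×(Iω) gyroscopic = (-0.0090, 0.0075, 0.0225)
angular accel α = (0.9267, -0.3594, 0.0750)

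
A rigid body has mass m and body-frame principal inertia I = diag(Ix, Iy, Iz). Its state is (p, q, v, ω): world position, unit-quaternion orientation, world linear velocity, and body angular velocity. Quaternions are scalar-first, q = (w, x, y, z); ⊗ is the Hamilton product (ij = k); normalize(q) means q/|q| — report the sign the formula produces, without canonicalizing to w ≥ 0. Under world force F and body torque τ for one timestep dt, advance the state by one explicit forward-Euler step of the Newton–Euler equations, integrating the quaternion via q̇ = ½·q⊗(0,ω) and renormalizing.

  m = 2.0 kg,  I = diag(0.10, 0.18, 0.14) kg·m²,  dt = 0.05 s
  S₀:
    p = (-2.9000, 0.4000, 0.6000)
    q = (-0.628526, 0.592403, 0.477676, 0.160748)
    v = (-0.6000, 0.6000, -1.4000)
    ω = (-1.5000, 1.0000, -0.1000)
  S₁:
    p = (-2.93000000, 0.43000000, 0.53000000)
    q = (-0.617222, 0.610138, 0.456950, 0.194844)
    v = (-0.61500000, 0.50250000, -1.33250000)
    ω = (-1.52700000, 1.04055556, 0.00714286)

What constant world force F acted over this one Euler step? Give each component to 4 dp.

F = (-0.6000, -3.9000, 2.7000)

velocity change Δv = (-0.01500000, -0.09750000, 0.06750000)
m·(v₁−v₀)/dt = (-0.6000, -3.9000, 2.7000)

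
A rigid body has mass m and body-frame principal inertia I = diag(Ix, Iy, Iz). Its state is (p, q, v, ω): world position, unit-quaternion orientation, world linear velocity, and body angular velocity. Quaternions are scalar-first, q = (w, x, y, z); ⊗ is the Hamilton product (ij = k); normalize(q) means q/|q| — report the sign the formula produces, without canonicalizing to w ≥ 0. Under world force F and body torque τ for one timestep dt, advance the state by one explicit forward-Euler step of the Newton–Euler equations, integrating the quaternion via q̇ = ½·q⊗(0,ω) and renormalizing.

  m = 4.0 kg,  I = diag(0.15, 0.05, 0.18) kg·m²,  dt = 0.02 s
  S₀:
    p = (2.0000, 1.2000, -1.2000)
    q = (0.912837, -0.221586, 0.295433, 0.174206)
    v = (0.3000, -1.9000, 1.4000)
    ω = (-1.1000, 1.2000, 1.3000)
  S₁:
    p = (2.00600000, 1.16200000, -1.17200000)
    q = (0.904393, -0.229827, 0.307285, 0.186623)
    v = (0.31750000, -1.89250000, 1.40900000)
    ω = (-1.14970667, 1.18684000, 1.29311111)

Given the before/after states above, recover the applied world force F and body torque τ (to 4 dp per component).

F = (3.5000, 1.5000, 1.8000)
τ = (-0.1700, 0.0100, 0.0700)

Δω = ω₁−ω₀ = (-0.04970667, -0.01316000, -0.00688889)
precession coupling = (0.2028, 0.0429, 0.1320)
I·α + gyro = (-0.1700, 0.0100, 0.0700)
v₁ − v₀ = (0.01750000, 0.00750000, 0.00900000)
F = m·Δv/dt = (3.5000, 1.5000, 1.8000)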